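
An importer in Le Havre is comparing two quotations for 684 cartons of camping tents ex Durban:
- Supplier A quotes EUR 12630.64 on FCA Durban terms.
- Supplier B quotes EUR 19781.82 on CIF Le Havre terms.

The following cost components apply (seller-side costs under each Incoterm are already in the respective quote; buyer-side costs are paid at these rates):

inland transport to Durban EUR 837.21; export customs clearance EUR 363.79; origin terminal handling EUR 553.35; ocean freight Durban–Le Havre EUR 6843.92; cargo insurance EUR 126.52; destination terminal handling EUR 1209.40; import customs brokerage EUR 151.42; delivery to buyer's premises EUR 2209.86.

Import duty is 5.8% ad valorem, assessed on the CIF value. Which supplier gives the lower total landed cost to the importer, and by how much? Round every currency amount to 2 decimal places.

Supplier A (FCA):
CIF value = FCA price + origin terminal + freight + insurance = 12630.64 + 553.35 + 6843.92 + 126.52 = 20154.43
Import duty = 20154.43 × 5.8% = 1168.96
Buyer bears (A): 553.35 + 6843.92 + 126.52 + 1209.40 + 151.42 + 2209.86 = 11094.47
Landed cost (A) = invoice 12630.64 + 11094.47 + duty 1168.96 = 24894.07
Supplier B (CIF):
The CIF price already equals the CIF value: 19781.82
Import duty = 19781.82 × 5.8% = 1147.35
Buyer bears (B): 1209.40 + 151.42 + 2209.86 = 3570.68
Landed cost (B) = invoice 19781.82 + 3570.68 + duty 1147.35 = 24499.85
Difference = |24894.07 − 24499.85| = 394.22

Supplier B is cheaper by EUR 394.22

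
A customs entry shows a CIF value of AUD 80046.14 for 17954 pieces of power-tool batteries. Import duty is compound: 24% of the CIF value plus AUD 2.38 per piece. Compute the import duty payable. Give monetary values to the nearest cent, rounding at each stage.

Import duty: AUD 61941.59

Ad valorem component: 80046.14 × 24% = 19211.07
Specific component: 17954 × 2.38 = 42730.52
Import duty = 19211.07 + 42730.52 = 61941.59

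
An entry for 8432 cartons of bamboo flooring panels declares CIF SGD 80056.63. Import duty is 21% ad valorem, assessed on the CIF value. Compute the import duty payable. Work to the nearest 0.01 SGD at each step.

Import duty: SGD 16811.89

Import duty = 80056.63 × 21% = 16811.89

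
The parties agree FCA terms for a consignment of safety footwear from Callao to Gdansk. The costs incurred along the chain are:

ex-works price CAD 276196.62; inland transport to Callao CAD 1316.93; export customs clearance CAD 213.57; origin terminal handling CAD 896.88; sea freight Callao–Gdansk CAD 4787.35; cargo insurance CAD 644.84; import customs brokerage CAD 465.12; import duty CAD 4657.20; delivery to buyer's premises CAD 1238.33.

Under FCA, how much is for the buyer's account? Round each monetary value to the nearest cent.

Buyer's account: CAD 12689.72

FCA: the seller delivers export-cleared goods to the carrier; the buyer bears costs from that point.
Seller's account: goods 276196.62 + inland to port 1316.93 + export clearance 213.57 = 277727.12
Buyer's account: origin terminal 896.88 + freight 4787.35 + insurance 644.84 + brokerage 465.12 + duty 4657.20 + delivery 1238.33 = 12689.72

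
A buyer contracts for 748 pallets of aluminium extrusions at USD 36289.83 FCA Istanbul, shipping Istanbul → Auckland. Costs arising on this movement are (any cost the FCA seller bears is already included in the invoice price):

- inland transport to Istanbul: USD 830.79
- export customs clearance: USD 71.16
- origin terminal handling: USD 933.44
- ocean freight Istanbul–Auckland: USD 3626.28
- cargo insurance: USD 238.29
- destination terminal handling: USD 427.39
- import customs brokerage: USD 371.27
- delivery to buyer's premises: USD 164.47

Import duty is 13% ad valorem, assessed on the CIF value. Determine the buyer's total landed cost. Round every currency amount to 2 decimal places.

FCA: the seller delivers export-cleared goods to the carrier; the buyer bears costs from that point.
Already in the invoice (seller's account under FCA): inland to port, export clearance — exclude.
CIF value = FCA price + origin terminal + freight + insurance = 36289.83 + 933.44 + 3626.28 + 238.29 = 41087.84
Import duty = 41087.84 × 13% = 5341.42
Buyer bears: origin terminal 933.44 + freight 3626.28 + insurance 238.29 + destination terminal 427.39 + brokerage 371.27 + delivery 164.47 + duty 5341.42 = 11102.56
Landed cost = invoice 36289.83 + 11102.56 = 47392.39

Total landed cost: USD 47392.39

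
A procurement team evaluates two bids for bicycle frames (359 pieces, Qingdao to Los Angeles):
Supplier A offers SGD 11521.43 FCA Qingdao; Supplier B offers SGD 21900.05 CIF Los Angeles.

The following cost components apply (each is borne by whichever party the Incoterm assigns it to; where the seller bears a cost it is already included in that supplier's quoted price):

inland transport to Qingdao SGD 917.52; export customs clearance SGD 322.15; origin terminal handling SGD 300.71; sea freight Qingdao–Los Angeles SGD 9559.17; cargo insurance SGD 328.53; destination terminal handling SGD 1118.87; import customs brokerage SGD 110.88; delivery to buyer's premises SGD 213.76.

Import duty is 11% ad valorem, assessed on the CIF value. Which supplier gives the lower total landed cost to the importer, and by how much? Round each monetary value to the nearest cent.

Supplier A (FCA):
CIF value = FCA price + origin terminal + freight + insurance = 11521.43 + 300.71 + 9559.17 + 328.53 = 21709.84
Import duty = 21709.84 × 11% = 2388.08
Buyer bears (A): 300.71 + 9559.17 + 328.53 + 1118.87 + 110.88 + 213.76 = 11631.92
Landed cost (A) = invoice 11521.43 + 11631.92 + duty 2388.08 = 25541.43
Supplier B (CIF):
The CIF price already equals the CIF value: 21900.05
Import duty = 21900.05 × 11% = 2409.01
Buyer bears (B): 1118.87 + 110.88 + 213.76 = 1443.51
Landed cost (B) = invoice 21900.05 + 1443.51 + duty 2409.01 = 25752.57
Difference = |25541.43 − 25752.57| = 211.14

Supplier A is cheaper by SGD 211.14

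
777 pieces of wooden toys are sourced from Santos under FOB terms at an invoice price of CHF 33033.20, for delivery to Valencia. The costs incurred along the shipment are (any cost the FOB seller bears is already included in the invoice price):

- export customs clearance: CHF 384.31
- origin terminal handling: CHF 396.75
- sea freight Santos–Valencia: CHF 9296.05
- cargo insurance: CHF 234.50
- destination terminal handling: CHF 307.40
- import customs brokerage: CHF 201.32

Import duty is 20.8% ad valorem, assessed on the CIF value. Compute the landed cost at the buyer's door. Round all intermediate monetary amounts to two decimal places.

FOB: the seller bears costs until goods are on board at the origin port; the buyer bears freight, insurance and all costs thereafter.
Already in the invoice (seller's account under FOB): export clearance, origin terminal — exclude.
CIF value = FOB price + freight + insurance = 33033.20 + 9296.05 + 234.50 = 42563.75
Import duty = 42563.75 × 20.8% = 8853.26
Buyer bears: freight 9296.05 + insurance 234.50 + destination terminal 307.40 + brokerage 201.32 + duty 8853.26 = 18892.53
Landed cost = invoice 33033.20 + 18892.53 = 51925.73

Total landed cost: CHF 51925.73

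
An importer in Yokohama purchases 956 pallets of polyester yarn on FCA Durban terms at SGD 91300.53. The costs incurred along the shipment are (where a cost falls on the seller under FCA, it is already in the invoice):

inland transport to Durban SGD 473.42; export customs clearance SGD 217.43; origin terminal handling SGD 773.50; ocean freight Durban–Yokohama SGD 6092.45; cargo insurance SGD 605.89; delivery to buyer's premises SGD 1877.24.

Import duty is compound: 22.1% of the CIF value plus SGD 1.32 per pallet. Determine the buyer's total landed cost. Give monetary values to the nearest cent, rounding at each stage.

Total landed cost: SGD 123740.22

FCA: the seller delivers export-cleared goods to the carrier; the buyer bears costs from that point.
Already in the invoice (seller's account under FCA): inland to port, export clearance — exclude.
CIF value = FCA price + origin terminal + freight + insurance = 91300.53 + 773.50 + 6092.45 + 605.89 = 98772.37
Ad valorem component: 98772.37 × 22.1% = 21828.69
Specific component: 956 × 1.32 = 1261.92
Import duty = 21828.69 + 1261.92 = 23090.61
Buyer bears: origin terminal 773.50 + freight 6092.45 + insurance 605.89 + delivery 1877.24 + duty 23090.61 = 32439.69
Landed cost = invoice 91300.53 + 32439.69 = 123740.22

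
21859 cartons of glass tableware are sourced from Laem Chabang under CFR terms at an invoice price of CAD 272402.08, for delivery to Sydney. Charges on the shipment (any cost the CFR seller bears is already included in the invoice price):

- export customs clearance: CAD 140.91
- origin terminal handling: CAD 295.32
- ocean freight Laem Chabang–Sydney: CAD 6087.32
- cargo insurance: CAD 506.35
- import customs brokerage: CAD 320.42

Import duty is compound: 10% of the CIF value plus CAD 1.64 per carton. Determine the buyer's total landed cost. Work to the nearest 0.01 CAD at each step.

CFR: the seller pays costs through ocean freight to the destination port, but not insurance.
Already in the invoice (seller's account under CFR): export clearance, origin terminal, freight — exclude.
CIF value = CFR price + insurance = 272402.08 + 506.35 = 272908.43
Ad valorem component: 272908.43 × 10% = 27290.84
Specific component: 21859 × 1.64 = 35848.76
Import duty = 27290.84 + 35848.76 = 63139.60
Buyer bears: insurance 506.35 + brokerage 320.42 + duty 63139.60 = 63966.37
Landed cost = invoice 272402.08 + 63966.37 = 336368.45

Total landed cost: CAD 336368.45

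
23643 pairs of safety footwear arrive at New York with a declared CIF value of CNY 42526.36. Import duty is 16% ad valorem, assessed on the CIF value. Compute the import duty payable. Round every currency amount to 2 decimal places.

Import duty = 42526.36 × 16% = 6804.22

Import duty: CNY 6804.22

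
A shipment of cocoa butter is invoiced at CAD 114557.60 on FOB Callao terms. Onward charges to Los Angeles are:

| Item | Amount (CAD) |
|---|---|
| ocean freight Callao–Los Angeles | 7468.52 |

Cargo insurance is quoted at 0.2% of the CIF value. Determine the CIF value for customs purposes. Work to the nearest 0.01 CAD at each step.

CIF value: CAD 122270.66

Let C be the CIF value. C = FOB price + freight + 0.2% × C
C − 0.2% × C = 114557.60 + 7468.52
0.998 × C = 122026.12
C = 122026.12 / 0.998 = 122270.66
Insurance premium = 0.2% × 122270.66 = 244.54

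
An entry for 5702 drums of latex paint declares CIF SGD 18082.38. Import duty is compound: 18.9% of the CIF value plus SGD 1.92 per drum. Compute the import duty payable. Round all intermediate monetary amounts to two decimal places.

Ad valorem component: 18082.38 × 18.9% = 3417.57
Specific component: 5702 × 1.92 = 10947.84
Import duty = 3417.57 + 10947.84 = 14365.41

Import duty: SGD 14365.41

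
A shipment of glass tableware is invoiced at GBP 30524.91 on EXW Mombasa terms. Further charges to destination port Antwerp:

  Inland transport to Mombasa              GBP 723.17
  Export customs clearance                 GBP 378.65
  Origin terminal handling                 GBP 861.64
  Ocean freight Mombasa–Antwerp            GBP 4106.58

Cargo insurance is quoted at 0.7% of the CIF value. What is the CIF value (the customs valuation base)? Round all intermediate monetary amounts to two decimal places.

Let C be the CIF value. C = EXW price + pre-shipment costs + freight + 0.7% × C
C − 0.7% × C = 30524.91 + 723.17 + 378.65 + 861.64 + 4106.58
0.993 × C = 36594.95
C = 36594.95 / 0.993 = 36852.92
Insurance premium = 0.7% × 36852.92 = 257.97

CIF value: GBP 36852.92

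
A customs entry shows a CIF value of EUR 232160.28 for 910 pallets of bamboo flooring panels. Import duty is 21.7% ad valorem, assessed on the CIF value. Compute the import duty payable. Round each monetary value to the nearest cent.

Import duty: EUR 50378.78

Import duty = 232160.28 × 21.7% = 50378.78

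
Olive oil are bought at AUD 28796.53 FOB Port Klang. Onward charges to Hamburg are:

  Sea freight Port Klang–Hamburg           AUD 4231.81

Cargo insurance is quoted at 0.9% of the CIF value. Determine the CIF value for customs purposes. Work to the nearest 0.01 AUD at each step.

CIF value: AUD 33328.29

Let C be the CIF value. C = FOB price + freight + 0.9% × C
C − 0.9% × C = 28796.53 + 4231.81
0.991 × C = 33028.34
C = 33028.34 / 0.991 = 33328.29
Insurance premium = 0.9% × 33328.29 = 299.95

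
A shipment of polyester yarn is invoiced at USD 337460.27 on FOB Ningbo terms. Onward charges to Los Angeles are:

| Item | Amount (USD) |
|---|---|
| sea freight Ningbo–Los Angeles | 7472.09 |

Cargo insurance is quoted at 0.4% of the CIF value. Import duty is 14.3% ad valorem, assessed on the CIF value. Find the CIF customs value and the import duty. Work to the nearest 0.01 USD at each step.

Let C be the CIF value. C = FOB price + freight + 0.4% × C
C − 0.4% × C = 337460.27 + 7472.09
0.996 × C = 344932.36
C = 344932.36 / 0.996 = 346317.63
Insurance premium = 0.4% × 346317.63 = 1385.27
Import duty = 346317.63 × 14.3% = 49523.42

CIF value: USD 346317.63; import duty: USD 49523.42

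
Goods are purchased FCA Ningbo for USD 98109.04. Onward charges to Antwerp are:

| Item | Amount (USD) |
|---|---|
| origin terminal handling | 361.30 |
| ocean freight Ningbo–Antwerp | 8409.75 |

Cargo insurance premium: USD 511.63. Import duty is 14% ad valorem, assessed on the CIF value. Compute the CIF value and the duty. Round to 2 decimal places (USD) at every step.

CIF value: USD 107391.72; import duty: USD 15034.84

CIF = FCA price + pre-shipment costs + freight + insurance
CIF = 98109.04 + 361.30 + 8409.75 + 511.63 = 107391.72
Import duty = 107391.72 × 14% = 15034.84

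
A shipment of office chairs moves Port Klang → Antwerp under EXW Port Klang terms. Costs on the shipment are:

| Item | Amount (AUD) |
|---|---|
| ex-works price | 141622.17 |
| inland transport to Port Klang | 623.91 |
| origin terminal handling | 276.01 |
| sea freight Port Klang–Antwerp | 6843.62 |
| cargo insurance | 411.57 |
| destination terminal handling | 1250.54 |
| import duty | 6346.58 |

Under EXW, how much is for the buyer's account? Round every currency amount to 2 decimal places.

EXW: the seller makes goods available at their premises; the buyer bears all onward costs.
Seller's account: goods 141622.17 = 141622.17
Buyer's account: inland to port 623.91 + origin terminal 276.01 + freight 6843.62 + insurance 411.57 + destination terminal 1250.54 + duty 6346.58 = 15752.23

Buyer's account: AUD 15752.23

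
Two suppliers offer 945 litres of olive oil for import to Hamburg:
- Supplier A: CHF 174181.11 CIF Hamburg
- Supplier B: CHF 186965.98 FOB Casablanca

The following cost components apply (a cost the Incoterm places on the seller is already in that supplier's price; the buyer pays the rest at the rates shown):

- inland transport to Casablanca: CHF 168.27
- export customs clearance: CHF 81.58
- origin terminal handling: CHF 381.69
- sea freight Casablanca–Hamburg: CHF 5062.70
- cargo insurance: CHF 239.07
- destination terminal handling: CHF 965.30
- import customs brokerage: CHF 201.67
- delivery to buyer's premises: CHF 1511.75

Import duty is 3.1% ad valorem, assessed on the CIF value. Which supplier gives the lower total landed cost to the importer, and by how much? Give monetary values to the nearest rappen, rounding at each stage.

Supplier A (CIF):
The CIF price already equals the CIF value: 174181.11
Import duty = 174181.11 × 3.1% = 5399.61
Buyer bears (A): 965.30 + 201.67 + 1511.75 = 2678.72
Landed cost (A) = invoice 174181.11 + 2678.72 + duty 5399.61 = 182259.44
Supplier B (FOB):
CIF value = FOB price + freight + insurance = 186965.98 + 5062.70 + 239.07 = 192267.75
Import duty = 192267.75 × 3.1% = 5960.30
Buyer bears (B): 5062.70 + 239.07 + 965.30 + 201.67 + 1511.75 = 7980.49
Landed cost (B) = invoice 186965.98 + 7980.49 + duty 5960.30 = 200906.77
Difference = |182259.44 − 200906.77| = 18647.33

Supplier A is cheaper by CHF 18647.33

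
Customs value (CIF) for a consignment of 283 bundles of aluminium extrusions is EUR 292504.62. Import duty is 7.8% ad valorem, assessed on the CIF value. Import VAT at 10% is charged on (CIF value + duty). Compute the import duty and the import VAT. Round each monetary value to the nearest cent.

Import duty: EUR 22815.36; import VAT: EUR 31532.00

Import duty = 292504.62 × 7.8% = 22815.36
VAT base = CIF + duty = 292504.62 + 22815.36 = 315319.98
Import VAT = 315319.98 × 10% = 31532.00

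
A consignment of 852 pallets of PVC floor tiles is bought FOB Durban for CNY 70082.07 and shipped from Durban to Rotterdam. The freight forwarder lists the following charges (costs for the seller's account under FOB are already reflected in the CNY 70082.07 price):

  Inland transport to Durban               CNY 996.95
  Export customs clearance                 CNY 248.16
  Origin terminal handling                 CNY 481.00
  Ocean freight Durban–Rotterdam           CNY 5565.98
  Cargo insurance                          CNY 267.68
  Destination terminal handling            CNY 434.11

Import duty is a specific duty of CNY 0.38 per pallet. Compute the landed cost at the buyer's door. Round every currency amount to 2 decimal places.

FOB: the seller bears costs until goods are on board at the origin port; the buyer bears freight, insurance and all costs thereafter.
Already in the invoice (seller's account under FOB): inland to port, export clearance, origin terminal — exclude.
CIF value = FOB price + freight + insurance = 70082.07 + 5565.98 + 267.68 = 75915.73
Import duty = 852 × 0.38 = 323.76
Buyer bears: freight 5565.98 + insurance 267.68 + destination terminal 434.11 + duty 323.76 = 6591.53
Landed cost = invoice 70082.07 + 6591.53 = 76673.60

Total landed cost: CNY 76673.60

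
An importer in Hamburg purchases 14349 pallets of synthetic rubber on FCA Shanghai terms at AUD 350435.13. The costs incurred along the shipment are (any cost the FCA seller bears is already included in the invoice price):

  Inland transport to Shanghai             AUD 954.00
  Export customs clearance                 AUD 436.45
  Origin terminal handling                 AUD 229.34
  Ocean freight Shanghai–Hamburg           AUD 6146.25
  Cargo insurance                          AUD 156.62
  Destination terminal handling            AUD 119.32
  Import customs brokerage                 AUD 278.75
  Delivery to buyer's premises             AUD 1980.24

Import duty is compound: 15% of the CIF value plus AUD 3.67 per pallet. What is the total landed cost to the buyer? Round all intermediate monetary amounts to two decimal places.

FCA: the seller delivers export-cleared goods to the carrier; the buyer bears costs from that point.
Already in the invoice (seller's account under FCA): inland to port, export clearance — exclude.
CIF value = FCA price + origin terminal + freight + insurance = 350435.13 + 229.34 + 6146.25 + 156.62 = 356967.34
Ad valorem component: 356967.34 × 15% = 53545.10
Specific component: 14349 × 3.67 = 52660.83
Import duty = 53545.10 + 52660.83 = 106205.93
Buyer bears: origin terminal 229.34 + freight 6146.25 + insurance 156.62 + destination terminal 119.32 + brokerage 278.75 + delivery 1980.24 + duty 106205.93 = 115116.45
Landed cost = invoice 350435.13 + 115116.45 = 465551.58

Total landed cost: AUD 465551.58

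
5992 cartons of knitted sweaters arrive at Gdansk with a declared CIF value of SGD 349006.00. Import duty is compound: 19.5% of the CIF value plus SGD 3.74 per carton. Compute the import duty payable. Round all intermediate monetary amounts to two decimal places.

Ad valorem component: 349006.00 × 19.5% = 68056.17
Specific component: 5992 × 3.74 = 22410.08
Import duty = 68056.17 + 22410.08 = 90466.25

Import duty: SGD 90466.25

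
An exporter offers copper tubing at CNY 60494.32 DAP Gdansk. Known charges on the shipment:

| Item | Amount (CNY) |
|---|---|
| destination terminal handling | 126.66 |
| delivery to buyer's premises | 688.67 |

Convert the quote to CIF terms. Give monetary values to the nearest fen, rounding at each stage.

From DAP to CIF, the seller no longer bears: destination terminal, delivery.
CIF price = 60494.32 − 126.66 − 688.67 = 59678.99

CIF price: CNY 59678.99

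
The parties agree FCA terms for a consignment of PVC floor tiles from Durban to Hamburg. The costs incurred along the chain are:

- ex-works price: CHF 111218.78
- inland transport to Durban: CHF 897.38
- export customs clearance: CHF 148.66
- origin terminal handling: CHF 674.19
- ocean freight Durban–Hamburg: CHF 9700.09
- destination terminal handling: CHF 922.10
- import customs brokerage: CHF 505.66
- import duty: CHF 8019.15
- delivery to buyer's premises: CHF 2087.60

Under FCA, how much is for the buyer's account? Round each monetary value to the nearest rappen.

Buyer's account: CHF 21908.79

FCA: the seller delivers export-cleared goods to the carrier; the buyer bears costs from that point.
Seller's account: goods 111218.78 + inland to port 897.38 + export clearance 148.66 = 112264.82
Buyer's account: origin terminal 674.19 + freight 9700.09 + destination terminal 922.10 + brokerage 505.66 + duty 8019.15 + delivery 2087.60 = 21908.79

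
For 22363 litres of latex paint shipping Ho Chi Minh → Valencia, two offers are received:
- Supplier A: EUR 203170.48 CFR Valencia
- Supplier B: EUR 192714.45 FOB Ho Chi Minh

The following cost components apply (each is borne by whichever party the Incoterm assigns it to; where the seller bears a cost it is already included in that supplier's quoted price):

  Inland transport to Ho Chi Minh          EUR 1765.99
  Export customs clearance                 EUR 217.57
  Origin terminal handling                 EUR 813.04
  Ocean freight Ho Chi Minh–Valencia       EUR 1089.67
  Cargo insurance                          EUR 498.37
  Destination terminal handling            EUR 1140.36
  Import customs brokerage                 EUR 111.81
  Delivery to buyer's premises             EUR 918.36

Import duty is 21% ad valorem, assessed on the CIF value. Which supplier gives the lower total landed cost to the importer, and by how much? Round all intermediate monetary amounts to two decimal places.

Supplier B is cheaper by EUR 11333.30

Supplier A (CFR):
CIF value = CFR price + insurance = 203170.48 + 498.37 = 203668.85
Import duty = 203668.85 × 21% = 42770.46
Buyer bears (A): 498.37 + 1140.36 + 111.81 + 918.36 = 2668.90
Landed cost (A) = invoice 203170.48 + 2668.90 + duty 42770.46 = 248609.84
Supplier B (FOB):
CIF value = FOB price + freight + insurance = 192714.45 + 1089.67 + 498.37 = 194302.49
Import duty = 194302.49 × 21% = 40803.52
Buyer bears (B): 1089.67 + 498.37 + 1140.36 + 111.81 + 918.36 = 3758.57
Landed cost (B) = invoice 192714.45 + 3758.57 + duty 40803.52 = 237276.54
Difference = |248609.84 − 237276.54| = 11333.30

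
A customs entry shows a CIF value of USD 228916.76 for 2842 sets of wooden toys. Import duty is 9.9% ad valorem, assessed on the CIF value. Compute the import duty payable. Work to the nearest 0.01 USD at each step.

Import duty: USD 22662.76

Import duty = 228916.76 × 9.9% = 22662.76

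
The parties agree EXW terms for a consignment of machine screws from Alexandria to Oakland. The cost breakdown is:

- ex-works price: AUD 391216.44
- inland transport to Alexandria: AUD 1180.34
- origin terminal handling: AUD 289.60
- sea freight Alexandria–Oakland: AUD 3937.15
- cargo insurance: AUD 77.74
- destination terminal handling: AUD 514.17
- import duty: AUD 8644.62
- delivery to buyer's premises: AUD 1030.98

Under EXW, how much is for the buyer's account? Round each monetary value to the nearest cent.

EXW: the seller makes goods available at their premises; the buyer bears all onward costs.
Seller's account: goods 391216.44 = 391216.44
Buyer's account: inland to port 1180.34 + origin terminal 289.60 + freight 3937.15 + insurance 77.74 + destination terminal 514.17 + duty 8644.62 + delivery 1030.98 = 15674.60

Buyer's account: AUD 15674.60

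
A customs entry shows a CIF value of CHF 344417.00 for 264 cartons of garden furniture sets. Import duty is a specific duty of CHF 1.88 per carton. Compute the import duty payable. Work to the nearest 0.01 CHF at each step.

Import duty: CHF 496.32

Import duty = 264 × 1.88 = 496.32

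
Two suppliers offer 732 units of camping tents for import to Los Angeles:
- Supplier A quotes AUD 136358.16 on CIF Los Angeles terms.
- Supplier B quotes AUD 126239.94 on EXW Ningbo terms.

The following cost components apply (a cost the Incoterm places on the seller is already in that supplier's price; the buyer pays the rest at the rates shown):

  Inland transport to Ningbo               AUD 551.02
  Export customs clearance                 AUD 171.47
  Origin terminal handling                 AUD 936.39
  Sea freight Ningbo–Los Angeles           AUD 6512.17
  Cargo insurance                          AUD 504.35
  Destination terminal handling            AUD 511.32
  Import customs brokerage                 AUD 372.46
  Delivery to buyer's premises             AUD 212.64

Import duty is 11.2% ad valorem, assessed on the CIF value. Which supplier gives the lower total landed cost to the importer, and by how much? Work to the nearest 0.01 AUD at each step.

Supplier A (CIF):
The CIF price already equals the CIF value: 136358.16
Import duty = 136358.16 × 11.2% = 15272.11
Buyer bears (A): 511.32 + 372.46 + 212.64 = 1096.42
Landed cost (A) = invoice 136358.16 + 1096.42 + duty 15272.11 = 152726.69
Supplier B (EXW):
CIF value = EXW price + inland to port + export clearance + origin terminal + freight + insurance = 126239.94 + 551.02 + 171.47 + 936.39 + 6512.17 + 504.35 = 134915.34
Import duty = 134915.34 × 11.2% = 15110.52
Buyer bears (B): 551.02 + 171.47 + 936.39 + 6512.17 + 504.35 + 511.32 + 372.46 + 212.64 = 9771.82
Landed cost (B) = invoice 126239.94 + 9771.82 + duty 15110.52 = 151122.28
Difference = |152726.69 − 151122.28| = 1604.41

Supplier B is cheaper by AUD 1604.41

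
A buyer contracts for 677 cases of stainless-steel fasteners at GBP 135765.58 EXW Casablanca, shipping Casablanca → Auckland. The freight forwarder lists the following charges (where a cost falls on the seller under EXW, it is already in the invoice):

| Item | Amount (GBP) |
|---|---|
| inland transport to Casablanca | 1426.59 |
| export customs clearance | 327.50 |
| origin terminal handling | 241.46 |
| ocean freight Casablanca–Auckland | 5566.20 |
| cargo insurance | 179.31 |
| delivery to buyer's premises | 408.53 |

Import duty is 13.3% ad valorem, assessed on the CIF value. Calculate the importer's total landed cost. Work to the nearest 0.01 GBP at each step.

EXW: the seller makes goods available at their premises; the buyer bears all onward costs.
CIF value = EXW price + inland to port + export clearance + origin terminal + freight + insurance = 135765.58 + 1426.59 + 327.50 + 241.46 + 5566.20 + 179.31 = 143506.64
Import duty = 143506.64 × 13.3% = 19086.38
Buyer bears: inland to port 1426.59 + export clearance 327.50 + origin terminal 241.46 + freight 5566.20 + insurance 179.31 + delivery 408.53 + duty 19086.38 = 27235.97
Landed cost = invoice 135765.58 + 27235.97 = 163001.55

Total landed cost: GBP 163001.55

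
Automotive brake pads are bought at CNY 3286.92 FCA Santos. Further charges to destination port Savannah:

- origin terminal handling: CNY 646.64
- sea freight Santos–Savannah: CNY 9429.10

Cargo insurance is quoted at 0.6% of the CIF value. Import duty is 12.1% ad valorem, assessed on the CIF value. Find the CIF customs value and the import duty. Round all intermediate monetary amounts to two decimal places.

CIF value: CNY 13443.32; import duty: CNY 1626.64

Let C be the CIF value. C = FCA price + pre-shipment costs + freight + 0.6% × C
C − 0.6% × C = 3286.92 + 646.64 + 9429.10
0.994 × C = 13362.66
C = 13362.66 / 0.994 = 13443.32
Insurance premium = 0.6% × 13443.32 = 80.66
Import duty = 13443.32 × 12.1% = 1626.64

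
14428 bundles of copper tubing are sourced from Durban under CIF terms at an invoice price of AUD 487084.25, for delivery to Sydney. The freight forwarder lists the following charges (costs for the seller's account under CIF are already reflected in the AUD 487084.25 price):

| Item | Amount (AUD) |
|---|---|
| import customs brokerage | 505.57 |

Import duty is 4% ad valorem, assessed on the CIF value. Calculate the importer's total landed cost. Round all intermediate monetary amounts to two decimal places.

Total landed cost: AUD 507073.19

CIF: the seller pays costs through ocean freight and marine insurance to the destination port.
The CIF price already equals the CIF value: 487084.25
Import duty = 487084.25 × 4% = 19483.37
Buyer bears: brokerage 505.57 + duty 19483.37 = 19988.94
Landed cost = invoice 487084.25 + 19988.94 = 507073.19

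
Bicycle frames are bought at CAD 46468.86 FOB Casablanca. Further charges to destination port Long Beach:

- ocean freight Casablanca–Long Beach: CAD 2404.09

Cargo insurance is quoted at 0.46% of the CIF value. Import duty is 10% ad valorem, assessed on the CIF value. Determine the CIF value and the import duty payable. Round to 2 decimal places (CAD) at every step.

CIF value: CAD 49098.80; import duty: CAD 4909.88

Let C be the CIF value. C = FOB price + freight + 0.46% × C
C − 0.46% × C = 46468.86 + 2404.09
0.9954 × C = 48872.95
C = 48872.95 / 0.9954 = 49098.80
Insurance premium = 0.46% × 49098.80 = 225.85
Import duty = 49098.80 × 10% = 4909.88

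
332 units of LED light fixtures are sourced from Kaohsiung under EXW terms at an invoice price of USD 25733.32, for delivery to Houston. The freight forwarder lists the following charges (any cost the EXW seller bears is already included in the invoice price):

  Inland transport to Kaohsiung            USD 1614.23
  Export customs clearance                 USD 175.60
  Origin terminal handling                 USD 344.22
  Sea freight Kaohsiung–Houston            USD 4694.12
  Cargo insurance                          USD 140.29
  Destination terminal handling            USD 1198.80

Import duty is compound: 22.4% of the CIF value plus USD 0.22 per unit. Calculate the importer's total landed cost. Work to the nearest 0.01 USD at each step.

Total landed cost: USD 41298.82

EXW: the seller makes goods available at their premises; the buyer bears all onward costs.
CIF value = EXW price + inland to port + export clearance + origin terminal + freight + insurance = 25733.32 + 1614.23 + 175.60 + 344.22 + 4694.12 + 140.29 = 32701.78
Ad valorem component: 32701.78 × 22.4% = 7325.20
Specific component: 332 × 0.22 = 73.04
Import duty = 7325.20 + 73.04 = 7398.24
Buyer bears: inland to port 1614.23 + export clearance 175.60 + origin terminal 344.22 + freight 4694.12 + insurance 140.29 + destination terminal 1198.80 + duty 7398.24 = 15565.50
Landed cost = invoice 25733.32 + 15565.50 = 41298.82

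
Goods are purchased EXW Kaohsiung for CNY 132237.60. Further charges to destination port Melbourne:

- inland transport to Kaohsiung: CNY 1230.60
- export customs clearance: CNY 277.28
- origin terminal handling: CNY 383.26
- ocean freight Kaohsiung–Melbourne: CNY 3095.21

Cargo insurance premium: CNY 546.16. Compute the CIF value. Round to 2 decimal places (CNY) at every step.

CIF value: CNY 137770.11

CIF = EXW price + pre-shipment costs + freight + insurance
CIF = 132237.60 + 1230.60 + 277.28 + 383.26 + 3095.21 + 546.16 = 137770.11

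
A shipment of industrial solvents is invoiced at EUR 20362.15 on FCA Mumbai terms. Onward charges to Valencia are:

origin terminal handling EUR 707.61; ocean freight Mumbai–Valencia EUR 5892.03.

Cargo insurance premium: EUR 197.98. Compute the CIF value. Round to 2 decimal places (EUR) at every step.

CIF value: EUR 27159.77

CIF = FCA price + pre-shipment costs + freight + insurance
CIF = 20362.15 + 707.61 + 5892.03 + 197.98 = 27159.77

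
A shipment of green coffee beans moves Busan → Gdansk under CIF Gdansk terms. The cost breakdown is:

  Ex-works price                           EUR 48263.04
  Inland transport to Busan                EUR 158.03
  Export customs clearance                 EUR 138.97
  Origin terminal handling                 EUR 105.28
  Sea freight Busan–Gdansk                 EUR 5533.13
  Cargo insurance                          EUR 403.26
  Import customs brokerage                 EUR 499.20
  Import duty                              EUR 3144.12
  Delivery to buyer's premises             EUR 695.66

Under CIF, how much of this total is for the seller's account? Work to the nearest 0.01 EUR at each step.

Seller's account: EUR 54601.71

CIF: the seller pays costs through ocean freight and marine insurance to the destination port.
Seller's account: goods 48263.04 + inland to port 158.03 + export clearance 138.97 + origin terminal 105.28 + freight 5533.13 + insurance 403.26 = 54601.71
Buyer's account: brokerage 499.20 + duty 3144.12 + delivery 695.66 = 4338.98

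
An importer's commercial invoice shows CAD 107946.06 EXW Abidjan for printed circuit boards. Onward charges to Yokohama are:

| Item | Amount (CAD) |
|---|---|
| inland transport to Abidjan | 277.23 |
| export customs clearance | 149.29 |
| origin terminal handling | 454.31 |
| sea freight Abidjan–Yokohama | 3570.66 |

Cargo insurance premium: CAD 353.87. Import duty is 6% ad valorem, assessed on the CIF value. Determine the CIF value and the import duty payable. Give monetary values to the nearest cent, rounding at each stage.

CIF = EXW price + pre-shipment costs + freight + insurance
CIF = 107946.06 + 277.23 + 149.29 + 454.31 + 3570.66 + 353.87 = 112751.42
Import duty = 112751.42 × 6% = 6765.09

CIF value: CAD 112751.42; import duty: CAD 6765.09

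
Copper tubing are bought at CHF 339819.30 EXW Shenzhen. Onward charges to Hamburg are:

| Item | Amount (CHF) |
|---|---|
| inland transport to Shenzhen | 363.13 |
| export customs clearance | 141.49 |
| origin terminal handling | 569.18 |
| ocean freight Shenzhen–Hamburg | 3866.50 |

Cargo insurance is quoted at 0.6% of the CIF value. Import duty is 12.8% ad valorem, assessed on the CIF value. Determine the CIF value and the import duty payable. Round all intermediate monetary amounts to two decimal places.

CIF value: CHF 346840.64; import duty: CHF 44395.60

Let C be the CIF value. C = EXW price + pre-shipment costs + freight + 0.6% × C
C − 0.6% × C = 339819.30 + 363.13 + 141.49 + 569.18 + 3866.50
0.994 × C = 344759.60
C = 344759.60 / 0.994 = 346840.64
Insurance premium = 0.6% × 346840.64 = 2081.04
Import duty = 346840.64 × 12.8% = 44395.60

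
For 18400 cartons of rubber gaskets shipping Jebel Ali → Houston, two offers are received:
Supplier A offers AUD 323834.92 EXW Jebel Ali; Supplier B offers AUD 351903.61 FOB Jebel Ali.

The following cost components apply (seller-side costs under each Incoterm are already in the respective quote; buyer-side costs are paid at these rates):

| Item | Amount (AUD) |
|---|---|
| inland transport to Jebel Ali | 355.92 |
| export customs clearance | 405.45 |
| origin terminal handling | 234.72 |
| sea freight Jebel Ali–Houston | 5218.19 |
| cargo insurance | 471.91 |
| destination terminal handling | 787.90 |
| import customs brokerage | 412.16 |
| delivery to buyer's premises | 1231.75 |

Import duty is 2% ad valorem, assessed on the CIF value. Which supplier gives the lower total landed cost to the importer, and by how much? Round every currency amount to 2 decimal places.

Supplier A is cheaper by AUD 27614.05

Supplier A (EXW):
CIF value = EXW price + inland to port + export clearance + origin terminal + freight + insurance = 323834.92 + 355.92 + 405.45 + 234.72 + 5218.19 + 471.91 = 330521.11
Import duty = 330521.11 × 2% = 6610.42
Buyer bears (A): 355.92 + 405.45 + 234.72 + 5218.19 + 471.91 + 787.90 + 412.16 + 1231.75 = 9118.00
Landed cost (A) = invoice 323834.92 + 9118.00 + duty 6610.42 = 339563.34
Supplier B (FOB):
CIF value = FOB price + freight + insurance = 351903.61 + 5218.19 + 471.91 = 357593.71
Import duty = 357593.71 × 2% = 7151.87
Buyer bears (B): 5218.19 + 471.91 + 787.90 + 412.16 + 1231.75 = 8121.91
Landed cost (B) = invoice 351903.61 + 8121.91 + duty 7151.87 = 367177.39
Difference = |339563.34 − 367177.39| = 27614.05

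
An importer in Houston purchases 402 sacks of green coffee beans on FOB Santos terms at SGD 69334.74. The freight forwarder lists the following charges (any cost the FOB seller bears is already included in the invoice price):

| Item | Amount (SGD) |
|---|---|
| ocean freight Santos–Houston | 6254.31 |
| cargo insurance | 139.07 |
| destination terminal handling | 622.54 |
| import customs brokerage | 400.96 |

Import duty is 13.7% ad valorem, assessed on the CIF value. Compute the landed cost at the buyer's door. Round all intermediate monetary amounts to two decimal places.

Total landed cost: SGD 87126.37

FOB: the seller bears costs until goods are on board at the origin port; the buyer bears freight, insurance and all costs thereafter.
CIF value = FOB price + freight + insurance = 69334.74 + 6254.31 + 139.07 = 75728.12
Import duty = 75728.12 × 13.7% = 10374.75
Buyer bears: freight 6254.31 + insurance 139.07 + destination terminal 622.54 + brokerage 400.96 + duty 10374.75 = 17791.63
Landed cost = invoice 69334.74 + 17791.63 = 87126.37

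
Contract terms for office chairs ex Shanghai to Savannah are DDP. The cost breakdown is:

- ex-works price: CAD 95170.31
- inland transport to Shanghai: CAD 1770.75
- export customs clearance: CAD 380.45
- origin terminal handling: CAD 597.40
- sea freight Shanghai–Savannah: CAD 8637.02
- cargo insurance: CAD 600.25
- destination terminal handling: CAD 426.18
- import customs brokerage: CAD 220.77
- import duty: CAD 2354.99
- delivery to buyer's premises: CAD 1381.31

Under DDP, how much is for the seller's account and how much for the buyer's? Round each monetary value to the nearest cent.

DDP: the seller bears all costs including import duty.
Seller's account: goods 95170.31 + inland to port 1770.75 + export clearance 380.45 + origin terminal 597.40 + freight 8637.02 + insurance 600.25 + destination terminal 426.18 + brokerage 220.77 + duty 2354.99 + delivery 1381.31 = 111539.43
Buyer's account: 0.00

Seller: CAD 111539.43; buyer: CAD 0.00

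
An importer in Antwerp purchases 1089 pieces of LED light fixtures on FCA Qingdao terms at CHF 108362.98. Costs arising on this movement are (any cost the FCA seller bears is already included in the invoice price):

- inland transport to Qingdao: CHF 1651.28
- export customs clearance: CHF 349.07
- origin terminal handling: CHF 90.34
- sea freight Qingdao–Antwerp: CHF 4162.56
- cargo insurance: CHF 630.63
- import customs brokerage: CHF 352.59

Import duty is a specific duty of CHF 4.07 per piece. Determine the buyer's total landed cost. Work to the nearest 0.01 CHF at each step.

Total landed cost: CHF 118031.33

FCA: the seller delivers export-cleared goods to the carrier; the buyer bears costs from that point.
Already in the invoice (seller's account under FCA): inland to port, export clearance — exclude.
CIF value = FCA price + origin terminal + freight + insurance = 108362.98 + 90.34 + 4162.56 + 630.63 = 113246.51
Import duty = 1089 × 4.07 = 4432.23
Buyer bears: origin terminal 90.34 + freight 4162.56 + insurance 630.63 + brokerage 352.59 + duty 4432.23 = 9668.35
Landed cost = invoice 108362.98 + 9668.35 = 118031.33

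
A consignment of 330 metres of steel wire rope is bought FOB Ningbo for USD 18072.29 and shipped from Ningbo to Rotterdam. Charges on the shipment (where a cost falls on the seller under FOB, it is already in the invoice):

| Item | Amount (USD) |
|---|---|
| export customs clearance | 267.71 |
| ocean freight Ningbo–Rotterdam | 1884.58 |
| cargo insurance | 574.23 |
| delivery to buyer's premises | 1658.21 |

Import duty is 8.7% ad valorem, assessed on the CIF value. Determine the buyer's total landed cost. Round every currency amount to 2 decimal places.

FOB: the seller bears costs until goods are on board at the origin port; the buyer bears freight, insurance and all costs thereafter.
Already in the invoice (seller's account under FOB): export clearance — exclude.
CIF value = FOB price + freight + insurance = 18072.29 + 1884.58 + 574.23 = 20531.10
Import duty = 20531.10 × 8.7% = 1786.21
Buyer bears: freight 1884.58 + insurance 574.23 + delivery 1658.21 + duty 1786.21 = 5903.23
Landed cost = invoice 18072.29 + 5903.23 = 23975.52

Total landed cost: USD 23975.52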